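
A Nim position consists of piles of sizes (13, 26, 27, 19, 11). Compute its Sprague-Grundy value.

20

Bitwise XOR of the heap sizes:
  01101  (13)
  11010  (26)
  11011  (27)
  10011  (19)
  01011  (11)
  -----
  10100  (20)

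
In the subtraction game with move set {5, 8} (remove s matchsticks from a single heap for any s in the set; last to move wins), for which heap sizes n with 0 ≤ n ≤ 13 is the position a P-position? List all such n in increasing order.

0, 1, 2, 3, 4, 13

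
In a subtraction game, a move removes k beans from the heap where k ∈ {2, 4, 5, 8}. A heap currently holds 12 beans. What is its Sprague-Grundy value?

Build the Grundy sequence with g(k) = mex{g(k−s) : s ∈ {2, 4, 5, 8}, s ≤ k}:
g(0) = mex{} = 0
g(1) = mex{} = 0
g(2) = mex{0} = 1
g(3) = mex{0} = 1
g(4) = mex{0,1} = 2
g(5) = mex{0,1} = 2
g(6) = mex{0,1,2} = 3
g(7) = mex{1,2} = 0
g(8) = mex{0,1,2,3} = 4
g(9) = mex{0,2} = 1
g(10) = mex{1,2,3,4} = 0
g(11) = mex{0,1,3} = 2
g(12) = mex{0,2,4} = 1
So g(12) = 1.

1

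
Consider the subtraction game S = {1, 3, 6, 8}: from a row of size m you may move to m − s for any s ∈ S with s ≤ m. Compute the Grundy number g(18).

0

Grundy values for subtraction set {1, 3, 6, 8}:
k:     0  1  2  3  4  5  6  7  8  9 10 11 12 13 14 15 16 17 18
g(k):  0  1  0  1  0  1  2  3  2  0  1  0  1  0  1  2  3  2  0
So g(18) = 0.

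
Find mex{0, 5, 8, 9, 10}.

1

0 is in the set but 1 is not, so the mex is 1.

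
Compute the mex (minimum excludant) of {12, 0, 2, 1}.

The values 0, 1, 2 are all present; 3 is the first non-negative integer missing from the set.

3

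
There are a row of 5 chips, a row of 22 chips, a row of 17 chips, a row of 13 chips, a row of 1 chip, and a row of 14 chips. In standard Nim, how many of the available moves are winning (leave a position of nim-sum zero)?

0

Compute the nim-sum pairwise:
5 ⊕ 22 = 19
19 ⊕ 17 = 2
2 ⊕ 13 = 15
15 ⊕ 1 = 14
14 ⊕ 14 = 0
The nim-sum is already 0, so every move leaves a nonzero nim-sum — there are no winning moves.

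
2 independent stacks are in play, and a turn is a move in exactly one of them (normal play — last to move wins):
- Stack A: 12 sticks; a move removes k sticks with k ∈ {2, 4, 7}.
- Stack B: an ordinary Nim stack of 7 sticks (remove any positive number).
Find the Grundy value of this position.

For stack A, compute g(0), g(1), … with moves {2, 4, 7}:
g(0) = mex{} = 0
g(1) = mex{} = 0
g(2) = mex{0} = 1
g(3) = mex{0} = 1
g(4) = mex{0,1} = 2
g(5) = mex{0,1} = 2
g(6) = mex{1,2} = 0
g(7) = mex{0,1,2} = 3
g(8) = mex{0,2} = 1
g(9) = mex{1,2,3} = 0
g(10) = mex{0,1} = 2
g(11) = mex{0,2,3} = 1
g(12) = mex{1,2} = 0
So g(12) = 0.
Stack B is a plain Nim stack of size 7, so its Grundy value is 7.
By the Sprague-Grundy theorem, the Grundy value of a sum of independent games is the XOR of the component values.
Combined value = 0 ⊕ 7 = 7.

7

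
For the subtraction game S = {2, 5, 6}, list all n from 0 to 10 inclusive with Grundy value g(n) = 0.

Grundy values for subtraction set {2, 5, 6}:
g(0) = mex{} = 0
g(1) = mex{} = 0
g(2) = mex{0} = 1
g(3) = mex{0} = 1
g(4) = mex{1} = 0
g(5) = mex{0,1} = 2
g(6) = mex{0} = 1
g(7) = mex{0,1,2} = 3
g(8) = mex{1} = 0
g(9) = mex{0,1,3} = 2
g(10) = mex{0,2} = 1
The P-positions (g = 0) in 0..10 are 0, 1, 4, 8.

0, 1, 4, 8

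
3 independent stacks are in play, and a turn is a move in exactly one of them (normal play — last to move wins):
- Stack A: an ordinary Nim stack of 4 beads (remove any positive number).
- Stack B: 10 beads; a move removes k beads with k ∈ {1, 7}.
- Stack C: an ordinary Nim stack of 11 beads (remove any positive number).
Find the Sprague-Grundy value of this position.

15

Stack A is a plain Nim stack of size 4, so its Grundy value is 4.
Grundy values for stack B (subtraction set {1, 7}):
g(0) = mex{} = 0
g(1) = mex{0} = 1
g(2) = mex{1} = 0
g(3) = mex{0} = 1
g(4) = mex{1} = 0
g(5) = mex{0} = 1
g(6) = mex{1} = 0
g(7) = mex{0} = 1
g(8) = mex{1} = 0
g(9) = mex{0} = 1
g(10) = mex{1} = 0
So g(10) = 0.
Stack C is a plain Nim stack of size 11, so its Grundy value is 11.
The value of a disjunctive sum is the nim-sum of the parts.
Combined value = 4 ⊕ 0 ⊕ 11 = 15.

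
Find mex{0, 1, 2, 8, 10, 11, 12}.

The values 0, 1, 2 are all present; 3 is the first non-negative integer missing from the set.

3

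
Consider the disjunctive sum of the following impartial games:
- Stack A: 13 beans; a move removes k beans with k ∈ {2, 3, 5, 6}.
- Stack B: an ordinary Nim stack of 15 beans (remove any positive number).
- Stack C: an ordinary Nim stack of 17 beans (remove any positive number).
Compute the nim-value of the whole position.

28

For stack A, compute g(0), g(1), … with moves {2, 3, 5, 6}:
k:     0  1  2  3  4  5  6  7  8  9 10 11 12 13
g(k):  0  0  1  1  2  2  3  3  0  0  1  1  2  2
So g(13) = 2.
Stack B is a plain Nim stack of size 15, so its Grundy value is 15.
Stack C is a plain Nim stack of size 17, so its Grundy value is 17.
By the Sprague-Grundy theorem, the Grundy value of a sum of independent games is the XOR of the component values.
Combined value = 2 XOR 15 XOR 17 = 28.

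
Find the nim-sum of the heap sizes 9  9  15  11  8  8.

4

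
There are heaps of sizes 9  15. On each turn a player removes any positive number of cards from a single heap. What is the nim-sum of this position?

6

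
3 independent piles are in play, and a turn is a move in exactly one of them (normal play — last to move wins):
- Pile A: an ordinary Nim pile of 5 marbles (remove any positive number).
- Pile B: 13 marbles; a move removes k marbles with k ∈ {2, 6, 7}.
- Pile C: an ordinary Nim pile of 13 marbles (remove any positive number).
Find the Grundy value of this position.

8

Pile A is a plain Nim pile of size 5, so its Grundy value is 5.
Grundy values for pile B (subtraction set {2, 6, 7}):
g(0) = mex{} = 0
g(1) = mex{} = 0
g(2) = mex{0} = 1
g(3) = mex{0} = 1
g(4) = mex{1} = 0
g(5) = mex{1} = 0
g(6) = mex{0} = 1
g(7) = mex{0} = 1
g(8) = mex{0,1} = 2
g(9) = mex{1} = 0
g(10) = mex{0,1,2} = 3
g(11) = mex{0} = 1
g(12) = mex{0,1,3} = 2
g(13) = mex{1} = 0
So g(13) = 0.
Pile C is a plain Nim pile of size 13, so its Grundy value is 13.
The value of a disjunctive sum is the nim-sum of the parts.
Combined value = 5 XOR 0 XOR 13 = 8.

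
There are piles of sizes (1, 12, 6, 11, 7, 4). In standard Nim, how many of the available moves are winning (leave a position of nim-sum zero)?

Nim-sum: 1 ⊕ 12 ⊕ 6 ⊕ 11 ⊕ 7 ⊕ 4 = 3.
The overall nim-sum is X = 3. A pile of size p has a winning move iff p XOR X < p (reduce it to p XOR X).
  1: 1 XOR 3 = 2 ≥ 1 — no move.
  12: 12 XOR 3 = 15 ≥ 12 — no move.
  6: 6 XOR 3 = 5 < 6 — winning move (to 5).
  11: 11 XOR 3 = 8 < 11 — winning move (to 8).
  7: 7 XOR 3 = 4 < 7 — winning move (to 4).
  4: 4 XOR 3 = 7 ≥ 4 — no move.
That gives 3 winning moves.

3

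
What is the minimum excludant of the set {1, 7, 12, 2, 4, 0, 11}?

3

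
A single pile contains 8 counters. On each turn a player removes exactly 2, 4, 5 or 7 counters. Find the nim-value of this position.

4

Build the Grundy sequence with g(k) = mex{g(k−s) : s ∈ {2, 4, 5, 7}, s ≤ k}:
k:     0  1  2  3  4  5  6  7  8
g(k):  0  0  1  1  2  2  3  3  4
So g(8) = 4.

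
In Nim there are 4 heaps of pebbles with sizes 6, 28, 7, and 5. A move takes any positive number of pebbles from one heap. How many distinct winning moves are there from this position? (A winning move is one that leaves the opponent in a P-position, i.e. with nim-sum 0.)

Nim-sum: 6 ⊕ 28 ⊕ 7 ⊕ 5 = 24.
The overall nim-sum is X = 24. A heap of size p has a winning move iff p XOR X < p (reduce it to p XOR X).
  6: 6 XOR 24 = 30 ≥ 6 — no move.
  28: 28 XOR 24 = 4 < 28 — winning move (to 4).
  7: 7 XOR 24 = 31 ≥ 7 — no move.
  5: 5 XOR 24 = 29 ≥ 5 — no move.
That gives 1 winning move.

1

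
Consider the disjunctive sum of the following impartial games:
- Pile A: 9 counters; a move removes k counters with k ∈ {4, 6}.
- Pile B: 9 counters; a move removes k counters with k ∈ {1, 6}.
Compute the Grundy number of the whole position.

2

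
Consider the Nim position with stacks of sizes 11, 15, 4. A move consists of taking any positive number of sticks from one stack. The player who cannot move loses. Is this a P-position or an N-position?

Compute the nim-sum pairwise:
11 XOR 15 = 4
4 XOR 4 = 0
The nim-sum is 0, so this is a P-position: the player to move is in a losing position under optimal play.

P-position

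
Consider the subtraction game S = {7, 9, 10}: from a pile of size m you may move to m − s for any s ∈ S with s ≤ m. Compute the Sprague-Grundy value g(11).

1

Build the Grundy sequence with g(k) = mex{g(k−s) : s ∈ {7, 9, 10}, s ≤ k}:
k:     0  1  2  3  4  5  6  7  8  9 10 11
g(k):  0  0  0  0  0  0  0  1  1  1  1  1
So g(11) = 1.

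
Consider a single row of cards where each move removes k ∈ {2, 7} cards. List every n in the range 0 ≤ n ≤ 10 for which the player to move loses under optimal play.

0, 1, 4, 5, 9, 10

Compute g(0), g(1), … for moves {2, 7}:
g(0) = mex{} = 0
g(1) = mex{} = 0
g(2) = mex{0} = 1
g(3) = mex{0} = 1
g(4) = mex{1} = 0
g(5) = mex{1} = 0
g(6) = mex{0} = 1
g(7) = mex{0} = 1
g(8) = mex{0,1} = 2
g(9) = mex{1} = 0
g(10) = mex{1,2} = 0
The P-positions (g = 0) in 0..10 are 0, 1, 4, 5, 9, 10.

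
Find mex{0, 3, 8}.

1

0 is in the set but 1 is not, so the mex is 1.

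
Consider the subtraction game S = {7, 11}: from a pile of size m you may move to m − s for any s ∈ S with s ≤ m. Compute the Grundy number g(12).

1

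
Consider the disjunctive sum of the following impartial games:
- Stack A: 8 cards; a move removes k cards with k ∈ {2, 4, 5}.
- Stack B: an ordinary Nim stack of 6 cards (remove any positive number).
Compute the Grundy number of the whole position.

6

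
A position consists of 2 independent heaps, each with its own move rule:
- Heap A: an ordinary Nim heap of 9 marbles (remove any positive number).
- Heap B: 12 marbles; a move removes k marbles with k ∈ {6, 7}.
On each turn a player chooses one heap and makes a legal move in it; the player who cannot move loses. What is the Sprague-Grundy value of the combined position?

Heap A is a plain Nim heap of size 9, so its Grundy value is 9.
For heap B, compute g(0), g(1), … with moves {6, 7}:
g(0) = mex{} = 0
g(1) = mex{} = 0
g(2) = mex{} = 0
g(3) = mex{} = 0
g(4) = mex{} = 0
g(5) = mex{} = 0
g(6) = mex{0} = 1
g(7) = mex{0} = 1
g(8) = mex{0} = 1
g(9) = mex{0} = 1
g(10) = mex{0} = 1
g(11) = mex{0} = 1
g(12) = mex{0,1} = 2
So g(12) = 2.
The value of a disjunctive sum is the nim-sum of the parts.
Combined value = 9 XOR 2 = 11.

11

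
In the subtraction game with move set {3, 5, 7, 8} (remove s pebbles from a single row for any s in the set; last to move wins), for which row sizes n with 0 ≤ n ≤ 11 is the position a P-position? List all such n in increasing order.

0, 1, 2, 11

Grundy values for subtraction set {3, 5, 7, 8}:
k:     0  1  2  3  4  5  6  7  8  9 10 11
g(k):  0  0  0  1  1  1  2  2  2  3  3  0
The P-positions (g = 0) in 0..11 are 0, 1, 2, 11.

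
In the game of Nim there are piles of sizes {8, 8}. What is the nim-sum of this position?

0

Nim-sum: 8 ^ 8 = 0.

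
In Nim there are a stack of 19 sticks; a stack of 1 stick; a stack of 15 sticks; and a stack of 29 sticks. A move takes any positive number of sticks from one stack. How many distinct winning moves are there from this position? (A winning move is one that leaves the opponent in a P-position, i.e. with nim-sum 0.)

Write each in binary and XOR column by column:
  10011  (19)
  00001  (1)
  01111  (15)
  11101  (29)
  -----
  00000  (0)
The nim-sum is already 0, so every move leaves a nonzero nim-sum — there are no winning moves.

0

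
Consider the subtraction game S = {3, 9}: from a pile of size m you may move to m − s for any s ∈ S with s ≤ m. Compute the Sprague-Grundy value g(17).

Grundy values for subtraction set {3, 9}:
k:     0  1  2  3  4  5  6  7  8  9 10 11 12 13 14 15 16 17
g(k):  0  0  0  1  1  1  0  0  0  1  1  1  0  0  0  1  1  1
So g(17) = 1.

1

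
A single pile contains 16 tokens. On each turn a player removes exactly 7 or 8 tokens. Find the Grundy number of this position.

0

Grundy values for subtraction set {7, 8}:
k:     0  1  2  3  4  5  6  7  8  9 10 11 12 13 14 15 16
g(k):  0  0  0  0  0  0  0  1  1  1  1  1  1  1  2  0  0
So g(16) = 0.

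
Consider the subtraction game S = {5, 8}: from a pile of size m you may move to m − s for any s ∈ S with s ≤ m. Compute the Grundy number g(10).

2

Grundy values for subtraction set {5, 8}:
k:     0  1  2  3  4  5  6  7  8  9 10
g(k):  0  0  0  0  0  1  1  1  1  1  2
So g(10) = 2.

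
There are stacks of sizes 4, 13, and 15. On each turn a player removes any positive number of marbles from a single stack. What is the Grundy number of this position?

6

Compute the nim-sum pairwise:
4 ⊕ 13 = 9
9 ⊕ 15 = 6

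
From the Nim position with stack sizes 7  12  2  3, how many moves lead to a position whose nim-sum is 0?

In binary:
  0111  (7)
  1100  (12)
  0010  (2)
  0011  (3)
  ----
  1010  (10)
The overall nim-sum is X = 10. A stack of size p has a winning move iff p XOR X < p (reduce it to p XOR X).
  7: 7 XOR 10 = 13 ≥ 7 — no move.
  12: 12 XOR 10 = 6 < 12 — winning move (to 6).
  2: 2 XOR 10 = 8 ≥ 2 — no move.
  3: 3 XOR 10 = 9 ≥ 3 — no move.
That gives 1 winning move.

1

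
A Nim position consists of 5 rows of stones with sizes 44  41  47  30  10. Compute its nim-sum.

Compute the nim-sum pairwise:
44 ^ 41 = 5
5 ^ 47 = 42
42 ^ 30 = 52
52 ^ 10 = 62

62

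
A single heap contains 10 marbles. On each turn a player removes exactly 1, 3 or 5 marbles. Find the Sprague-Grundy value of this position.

Compute g(0), g(1), … for moves {1, 3, 5}:
g(0) = mex{} = 0
g(1) = mex{0} = 1
g(2) = mex{1} = 0
g(3) = mex{0} = 1
g(4) = mex{1} = 0
g(5) = mex{0} = 1
g(6) = mex{1} = 0
g(7) = mex{0} = 1
g(8) = mex{1} = 0
g(9) = mex{0} = 1
g(10) = mex{1} = 0
So g(10) = 0.

0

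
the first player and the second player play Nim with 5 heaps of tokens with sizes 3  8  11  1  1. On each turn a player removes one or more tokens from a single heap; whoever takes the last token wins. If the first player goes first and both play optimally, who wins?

Compute the nim-sum pairwise:
3 ⊕ 8 = 11
11 ⊕ 11 = 0
0 ⊕ 1 = 1
1 ⊕ 1 = 0
The nim-sum is 0, so this is a P-position: the player to move is in a losing position under optimal play; the first player is about to move from it and so loses — the second player wins.

the second player wins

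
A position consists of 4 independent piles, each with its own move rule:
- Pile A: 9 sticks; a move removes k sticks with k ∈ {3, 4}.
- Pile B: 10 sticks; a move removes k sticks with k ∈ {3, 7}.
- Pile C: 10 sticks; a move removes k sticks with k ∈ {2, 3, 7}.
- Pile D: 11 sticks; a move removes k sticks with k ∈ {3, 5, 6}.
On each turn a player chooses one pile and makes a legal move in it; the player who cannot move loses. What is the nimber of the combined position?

Build the Grundy sequence for pile A with g(k) = mex{g(k−s) : s ∈ {3, 4}, s ≤ k}:
g(0) = mex{} = 0
g(1) = mex{} = 0
g(2) = mex{} = 0
g(3) = mex{0} = 1
g(4) = mex{0} = 1
g(5) = mex{0} = 1
g(6) = mex{0,1} = 2
g(7) = mex{1} = 0
g(8) = mex{1} = 0
g(9) = mex{1,2} = 0
So g(9) = 0.
For pile B, compute g(0), g(1), … with moves {3, 7}:
g(0) = mex{} = 0
g(1) = mex{} = 0
g(2) = mex{} = 0
g(3) = mex{0} = 1
g(4) = mex{0} = 1
g(5) = mex{0} = 1
g(6) = mex{1} = 0
g(7) = mex{0,1} = 2
g(8) = mex{0,1} = 2
g(9) = mex{0} = 1
g(10) = mex{1,2} = 0
So g(10) = 0.
Build the Grundy sequence for pile C with g(k) = mex{g(k−s) : s ∈ {2, 3, 7}, s ≤ k}:
g(0) = mex{} = 0
g(1) = mex{} = 0
g(2) = mex{0} = 1
g(3) = mex{0} = 1
g(4) = mex{0,1} = 2
g(5) = mex{1} = 0
g(6) = mex{1,2} = 0
g(7) = mex{0,2} = 1
g(8) = mex{0} = 1
g(9) = mex{0,1} = 2
g(10) = mex{1} = 0
So g(10) = 0.
Build the Grundy sequence for pile D with g(k) = mex{g(k−s) : s ∈ {3, 5, 6}, s ≤ k}:
k:     0  1  2  3  4  5  6  7  8  9 10 11
g(k):  0  0  0  1  1  1  2  2  2  0  0  0
So g(11) = 0.
By the Sprague-Grundy theorem, the Grundy value of a sum of independent games is the XOR of the component values.
Combined value = 0 ⊕ 0 ⊕ 0 ⊕ 0 = 0.

0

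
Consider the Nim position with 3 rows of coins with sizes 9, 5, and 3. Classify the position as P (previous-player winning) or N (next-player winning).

Nim-sum: 9 ⊕ 5 ⊕ 3 = 15.
The nim-sum is 15 ≠ 0, so this is an N-position: the player to move can win.

N-position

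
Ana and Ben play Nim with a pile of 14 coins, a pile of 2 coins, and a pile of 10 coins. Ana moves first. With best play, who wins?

Ana wins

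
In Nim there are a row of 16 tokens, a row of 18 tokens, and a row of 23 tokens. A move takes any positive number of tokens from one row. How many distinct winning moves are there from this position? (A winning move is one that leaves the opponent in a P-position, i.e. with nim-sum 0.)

Compute the nim-sum pairwise:
16 ⊕ 18 = 2
2 ⊕ 23 = 21
The overall nim-sum is X = 21. A row of size p has a winning move iff p XOR X < p (reduce it to p XOR X).
  16: 16 XOR 21 = 5 < 16 — winning move (to 5).
  18: 18 XOR 21 = 7 < 18 — winning move (to 7).
  23: 23 XOR 21 = 2 < 23 — winning move (to 2).
That gives 3 winning moves.

3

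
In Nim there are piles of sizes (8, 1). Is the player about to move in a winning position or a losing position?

In binary:
  1000  (8)
  0001  (1)
  ----
  1001  (9)
The nim-sum is 9 ≠ 0, so this is an N-position: the player to move can win.

Winning position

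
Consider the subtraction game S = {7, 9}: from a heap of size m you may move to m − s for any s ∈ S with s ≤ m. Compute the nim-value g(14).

Grundy values for subtraction set {7, 9}:
k:     0  1  2  3  4  5  6  7  8  9 10 11 12 13 14
g(k):  0  0  0  0  0  0  0  1  1  1  1  1  1  1  2
So g(14) = 2.

2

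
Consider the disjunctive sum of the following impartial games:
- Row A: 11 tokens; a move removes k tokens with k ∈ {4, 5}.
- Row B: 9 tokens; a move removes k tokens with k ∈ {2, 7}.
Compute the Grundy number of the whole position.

0

Build the Grundy sequence for row A with g(k) = mex{g(k−s) : s ∈ {4, 5}, s ≤ k}:
k:     0  1  2  3  4  5  6  7  8  9 10 11
g(k):  0  0  0  0  1  1  1  1  2  0  0  0
So g(11) = 0.
Grundy values for row B (subtraction set {2, 7}):
k:     0  1  2  3  4  5  6  7  8  9
g(k):  0  0  1  1  0  0  1  1  2  0
So g(9) = 0.
The value of a disjunctive sum is the nim-sum of the parts.
Combined value = 0 ⊕ 0 = 0.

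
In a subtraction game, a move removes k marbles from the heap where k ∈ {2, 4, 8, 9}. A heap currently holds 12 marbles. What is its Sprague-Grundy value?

Compute g(0), g(1), … for moves {2, 4, 8, 9}:
g(0) = mex{} = 0
g(1) = mex{} = 0
g(2) = mex{0} = 1
g(3) = mex{0} = 1
g(4) = mex{0,1} = 2
g(5) = mex{0,1} = 2
g(6) = mex{1,2} = 0
g(7) = mex{1,2} = 0
g(8) = mex{0,2} = 1
g(9) = mex{0,2} = 1
g(10) = mex{0,1} = 2
g(11) = mex{0,1} = 2
g(12) = mex{1,2} = 0
So g(12) = 0.

0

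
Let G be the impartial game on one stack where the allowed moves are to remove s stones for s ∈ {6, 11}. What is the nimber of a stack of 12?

2

Compute g(0), g(1), … for moves {6, 11}:
g(0) = mex{} = 0
g(1) = mex{} = 0
g(2) = mex{} = 0
g(3) = mex{} = 0
g(4) = mex{} = 0
g(5) = mex{} = 0
g(6) = mex{0} = 1
g(7) = mex{0} = 1
g(8) = mex{0} = 1
g(9) = mex{0} = 1
g(10) = mex{0} = 1
g(11) = mex{0} = 1
g(12) = mex{0,1} = 2
So g(12) = 2.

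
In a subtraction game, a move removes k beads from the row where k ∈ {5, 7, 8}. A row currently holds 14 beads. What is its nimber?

0

Grundy values for subtraction set {5, 7, 8}:
k:     0  1  2  3  4  5  6  7  8  9 10 11 12 13 14
g(k):  0  0  0  0  0  1  1  1  1  1  2  2  2  0  0
So g(14) = 0.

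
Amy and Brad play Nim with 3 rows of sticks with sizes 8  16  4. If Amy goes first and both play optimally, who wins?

Nim-sum: 8 XOR 16 XOR 4 = 28.
The nim-sum is 28 ≠ 0, so this is an N-position: the player to move can win; Amy has a winning move.

Amy wins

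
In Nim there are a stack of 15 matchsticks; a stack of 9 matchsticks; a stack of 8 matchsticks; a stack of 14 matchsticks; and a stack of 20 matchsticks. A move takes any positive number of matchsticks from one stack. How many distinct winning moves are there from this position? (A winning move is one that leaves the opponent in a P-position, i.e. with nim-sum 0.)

Compute the nim-sum pairwise:
15 ^ 9 = 6
6 ^ 8 = 14
14 ^ 14 = 0
0 ^ 20 = 20
The overall nim-sum is X = 20. A stack of size p has a winning move iff p XOR X < p (reduce it to p XOR X).
  15: 15 XOR 20 = 27 ≥ 15 — no move.
  9: 9 XOR 20 = 29 ≥ 9 — no move.
  8: 8 XOR 20 = 28 ≥ 8 — no move.
  14: 14 XOR 20 = 26 ≥ 14 — no move.
  20: 20 XOR 20 = 0 < 20 — winning move (to 0).
That gives 1 winning move.

1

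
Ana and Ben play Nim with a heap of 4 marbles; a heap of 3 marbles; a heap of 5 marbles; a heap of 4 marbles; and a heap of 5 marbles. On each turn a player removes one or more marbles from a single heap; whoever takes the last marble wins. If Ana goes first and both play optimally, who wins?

Ana wins

Write each in binary and XOR column by column:
  100  (4)
  011  (3)
  101  (5)
  100  (4)
  101  (5)
  ---
  011  (3)
The nim-sum is 3 ≠ 0, so this is an N-position: the player to move can win; Ana has a winning move.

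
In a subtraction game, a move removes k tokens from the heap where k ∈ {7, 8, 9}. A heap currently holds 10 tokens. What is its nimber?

Grundy values for subtraction set {7, 8, 9}:
k:     0  1  2  3  4  5  6  7  8  9 10
g(k):  0  0  0  0  0  0  0  1  1  1  1
So g(10) = 1.

1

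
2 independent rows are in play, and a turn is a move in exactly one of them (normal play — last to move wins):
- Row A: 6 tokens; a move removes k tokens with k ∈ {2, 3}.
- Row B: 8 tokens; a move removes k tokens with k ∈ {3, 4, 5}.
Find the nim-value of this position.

0

Grundy values for row A (subtraction set {2, 3}):
k:     0  1  2  3  4  5  6
g(k):  0  0  1  1  2  0  0
So g(6) = 0.
Build the Grundy sequence for row B with g(k) = mex{g(k−s) : s ∈ {3, 4, 5}, s ≤ k}:
k:     0  1  2  3  4  5  6  7  8
g(k):  0  0  0  1  1  1  2  2  0
So g(8) = 0.
By the Sprague-Grundy theorem, the Grundy value of a sum of independent games is the XOR of the component values.
Combined value = 0 XOR 0 = 0.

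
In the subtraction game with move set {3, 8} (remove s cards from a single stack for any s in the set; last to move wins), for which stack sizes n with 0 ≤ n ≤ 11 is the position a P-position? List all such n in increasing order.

0, 1, 2, 6, 7, 11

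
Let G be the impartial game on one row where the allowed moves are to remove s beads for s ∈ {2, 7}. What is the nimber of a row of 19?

0

Grundy values for subtraction set {2, 7}:
k:     0  1  2  3  4  5  6  7  8  9 10 11 12 13 14 15 16 17 18 19
g(k):  0  0  1  1  0  0  1  1  2  0  0  1  1  0  0  1  1  2  0  0
So g(19) = 0.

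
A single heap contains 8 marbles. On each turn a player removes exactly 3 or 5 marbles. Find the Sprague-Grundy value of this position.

Build the Grundy sequence with g(k) = mex{g(k−s) : s ∈ {3, 5}, s ≤ k}:
k:     0  1  2  3  4  5  6  7  8
g(k):  0  0  0  1  1  1  2  2  0
So g(8) = 0.

0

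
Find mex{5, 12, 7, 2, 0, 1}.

The values 0, 1, 2 are all present; 3 is the first non-negative integer missing from the set.

3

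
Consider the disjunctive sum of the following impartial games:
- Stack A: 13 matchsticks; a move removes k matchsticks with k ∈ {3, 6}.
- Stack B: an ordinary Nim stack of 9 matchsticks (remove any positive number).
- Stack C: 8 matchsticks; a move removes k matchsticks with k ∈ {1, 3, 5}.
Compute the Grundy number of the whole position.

8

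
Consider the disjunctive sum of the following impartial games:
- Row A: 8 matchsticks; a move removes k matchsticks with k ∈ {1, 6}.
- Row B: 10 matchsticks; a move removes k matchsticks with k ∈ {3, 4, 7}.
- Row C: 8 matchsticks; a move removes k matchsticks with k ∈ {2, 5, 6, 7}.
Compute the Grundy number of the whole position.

3

Grundy values for row A (subtraction set {1, 6}):
k:     0  1  2  3  4  5  6  7  8
g(k):  0  1  0  1  0  1  2  0  1
So g(8) = 1.
Grundy values for row B (subtraction set {3, 4, 7}):
k:     0  1  2  3  4  5  6  7  8  9 10
g(k):  0  0  0  1  1  1  2  2  2  3  0
So g(10) = 0.
Grundy values for row C (subtraction set {2, 5, 6, 7}):
g(0) = mex{} = 0
g(1) = mex{} = 0
g(2) = mex{0} = 1
g(3) = mex{0} = 1
g(4) = mex{1} = 0
g(5) = mex{0,1} = 2
g(6) = mex{0} = 1
g(7) = mex{0,1,2} = 3
g(8) = mex{0,1} = 2
So g(8) = 2.
By the Sprague-Grundy theorem, the Grundy value of a sum of independent games is the XOR of the component values.
Combined value = 1 ⊕ 0 ⊕ 2 = 3.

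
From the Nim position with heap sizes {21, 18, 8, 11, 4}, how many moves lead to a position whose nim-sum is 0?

0

Nim-sum: 21 ⊕ 18 ⊕ 8 ⊕ 11 ⊕ 4 = 0.
The nim-sum is already 0, so every move leaves a nonzero nim-sum — there are no winning moves.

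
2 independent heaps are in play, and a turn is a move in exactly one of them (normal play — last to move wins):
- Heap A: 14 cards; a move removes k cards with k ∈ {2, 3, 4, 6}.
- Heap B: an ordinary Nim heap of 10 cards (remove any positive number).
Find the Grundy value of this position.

9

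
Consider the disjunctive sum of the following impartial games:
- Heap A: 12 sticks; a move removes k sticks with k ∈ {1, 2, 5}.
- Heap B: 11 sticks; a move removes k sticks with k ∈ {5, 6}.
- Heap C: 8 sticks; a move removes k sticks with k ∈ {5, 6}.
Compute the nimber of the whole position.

Build the Grundy sequence for heap A with g(k) = mex{g(k−s) : s ∈ {1, 2, 5}, s ≤ k}:
g(0) = mex{} = 0
g(1) = mex{0} = 1
g(2) = mex{0,1} = 2
g(3) = mex{1,2} = 0
g(4) = mex{0,2} = 1
g(5) = mex{0,1} = 2
g(6) = mex{1,2} = 0
g(7) = mex{0,2} = 1
g(8) = mex{0,1} = 2
g(9) = mex{1,2} = 0
g(10) = mex{0,2} = 1
g(11) = mex{0,1} = 2
g(12) = mex{1,2} = 0
So g(12) = 0.
Grundy values for heap B (subtraction set {5, 6}):
g(0) = mex{} = 0
g(1) = mex{} = 0
g(2) = mex{} = 0
g(3) = mex{} = 0
g(4) = mex{} = 0
g(5) = mex{0} = 1
g(6) = mex{0} = 1
g(7) = mex{0} = 1
g(8) = mex{0} = 1
g(9) = mex{0} = 1
g(10) = mex{0,1} = 2
g(11) = mex{1} = 0
So g(11) = 0.
Grundy values for heap C (subtraction set {5, 6}):
g(0) = mex{} = 0
g(1) = mex{} = 0
g(2) = mex{} = 0
g(3) = mex{} = 0
g(4) = mex{} = 0
g(5) = mex{0} = 1
g(6) = mex{0} = 1
g(7) = mex{0} = 1
g(8) = mex{0} = 1
So g(8) = 1.
By the Sprague-Grundy theorem, the Grundy value of a sum of independent games is the XOR of the component values.
Combined value = 0 XOR 0 XOR 1 = 1.

1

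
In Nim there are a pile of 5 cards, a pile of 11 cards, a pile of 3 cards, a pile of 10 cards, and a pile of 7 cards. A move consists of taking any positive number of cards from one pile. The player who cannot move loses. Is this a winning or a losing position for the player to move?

Losing position

Bitwise XOR of the heap sizes:
  0101  (5)
  1011  (11)
  0011  (3)
  1010  (10)
  0111  (7)
  ----
  0000  (0)
The nim-sum is 0, so this is a P-position: the player to move is in a losing position under optimal play.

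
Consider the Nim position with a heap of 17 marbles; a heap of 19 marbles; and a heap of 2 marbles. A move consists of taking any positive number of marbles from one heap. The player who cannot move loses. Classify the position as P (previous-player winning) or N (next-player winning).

P-position

In binary:
  10001  (17)
  10011  (19)
  00010  (2)
  -----
  00000  (0)
The nim-sum is 0, so this is a P-position: the player to move is in a losing position under optimal play.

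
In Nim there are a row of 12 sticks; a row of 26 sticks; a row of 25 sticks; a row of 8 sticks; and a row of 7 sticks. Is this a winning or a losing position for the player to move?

Losing position

In binary:
  01100  (12)
  11010  (26)
  11001  (25)
  01000  (8)
  00111  (7)
  -----
  00000  (0)
The nim-sum is 0, so this is a P-position: the player to move is in a losing position under optimal play.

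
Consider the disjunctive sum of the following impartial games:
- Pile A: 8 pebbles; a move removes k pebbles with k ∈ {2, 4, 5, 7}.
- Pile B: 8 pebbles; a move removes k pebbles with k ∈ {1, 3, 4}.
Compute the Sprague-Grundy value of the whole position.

For pile A, compute g(0), g(1), … with moves {2, 4, 5, 7}:
k:     0  1  2  3  4  5  6  7  8
g(k):  0  0  1  1  2  2  3  3  4
So g(8) = 4.
Grundy values for pile B (subtraction set {1, 3, 4}):
g(0) = mex{} = 0
g(1) = mex{0} = 1
g(2) = mex{1} = 0
g(3) = mex{0} = 1
g(4) = mex{0,1} = 2
g(5) = mex{0,1,2} = 3
g(6) = mex{0,1,3} = 2
g(7) = mex{1,2} = 0
g(8) = mex{0,2,3} = 1
So g(8) = 1.
By the Sprague-Grundy theorem, the Grundy value of a sum of independent games is the XOR of the component values.
Combined value = 4 ⊕ 1 = 5.

5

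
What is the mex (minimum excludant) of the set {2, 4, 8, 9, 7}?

0

0 is not in the set, so the mex is 0.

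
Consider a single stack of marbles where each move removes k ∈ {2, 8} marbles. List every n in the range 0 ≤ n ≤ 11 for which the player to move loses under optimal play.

0, 1, 4, 5, 10, 11

Compute g(0), g(1), … for moves {2, 8}:
k:     0  1  2  3  4  5  6  7  8  9 10 11
g(k):  0  0  1  1  0  0  1  1  2  2  0  0
The P-positions (g = 0) in 0..11 are 0, 1, 4, 5, 10, 11.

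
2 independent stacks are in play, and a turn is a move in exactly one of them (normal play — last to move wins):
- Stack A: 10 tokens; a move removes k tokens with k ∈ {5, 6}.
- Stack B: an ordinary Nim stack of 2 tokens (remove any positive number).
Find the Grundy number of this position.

0

Grundy values for stack A (subtraction set {5, 6}):
g(0) = mex{} = 0
g(1) = mex{} = 0
g(2) = mex{} = 0
g(3) = mex{} = 0
g(4) = mex{} = 0
g(5) = mex{0} = 1
g(6) = mex{0} = 1
g(7) = mex{0} = 1
g(8) = mex{0} = 1
g(9) = mex{0} = 1
g(10) = mex{0,1} = 2
So g(10) = 2.
Stack B is a plain Nim stack of size 2, so its Grundy value is 2.
By the Sprague-Grundy theorem, the Grundy value of a sum of independent games is the XOR of the component values.
Combined value = 2 ⊕ 2 = 0.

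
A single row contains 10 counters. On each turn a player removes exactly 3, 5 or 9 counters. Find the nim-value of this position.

3

Compute g(0), g(1), … for moves {3, 5, 9}:
g(0) = mex{} = 0
g(1) = mex{} = 0
g(2) = mex{} = 0
g(3) = mex{0} = 1
g(4) = mex{0} = 1
g(5) = mex{0} = 1
g(6) = mex{0,1} = 2
g(7) = mex{0,1} = 2
g(8) = mex{1} = 0
g(9) = mex{0,1,2} = 3
g(10) = mex{0,1,2} = 3
So g(10) = 3.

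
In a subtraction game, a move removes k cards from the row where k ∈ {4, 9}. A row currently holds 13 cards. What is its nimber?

0

Grundy values for subtraction set {4, 9}:
g(0) = mex{} = 0
g(1) = mex{} = 0
g(2) = mex{} = 0
g(3) = mex{} = 0
g(4) = mex{0} = 1
g(5) = mex{0} = 1
g(6) = mex{0} = 1
g(7) = mex{0} = 1
g(8) = mex{1} = 0
g(9) = mex{0,1} = 2
g(10) = mex{0,1} = 2
g(11) = mex{0,1} = 2
g(12) = mex{0} = 1
g(13) = mex{1,2} = 0
So g(13) = 0.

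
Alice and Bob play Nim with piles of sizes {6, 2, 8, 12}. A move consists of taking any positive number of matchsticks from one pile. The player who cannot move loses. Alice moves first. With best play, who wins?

Bob wins

Nim-sum: 6 ^ 2 ^ 8 ^ 12 = 0.
The nim-sum is 0, so this is a P-position: the player to move is in a losing position under optimal play; Alice is about to move from it and so loses — Bob wins.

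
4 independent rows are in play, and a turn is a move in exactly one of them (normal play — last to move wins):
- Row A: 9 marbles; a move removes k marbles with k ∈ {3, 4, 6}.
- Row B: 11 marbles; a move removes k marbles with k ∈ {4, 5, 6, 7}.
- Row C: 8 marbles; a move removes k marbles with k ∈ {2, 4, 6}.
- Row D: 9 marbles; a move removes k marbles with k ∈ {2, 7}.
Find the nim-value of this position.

0

Grundy values for row A (subtraction set {3, 4, 6}):
k:     0  1  2  3  4  5  6  7  8  9
g(k):  0  0  0  1  1  1  2  2  2  0
So g(9) = 0.
For row B, compute g(0), g(1), … with moves {4, 5, 6, 7}:
g(0) = mex{} = 0
g(1) = mex{} = 0
g(2) = mex{} = 0
g(3) = mex{} = 0
g(4) = mex{0} = 1
g(5) = mex{0} = 1
g(6) = mex{0} = 1
g(7) = mex{0} = 1
g(8) = mex{0,1} = 2
g(9) = mex{0,1} = 2
g(10) = mex{0,1} = 2
g(11) = mex{1} = 0
So g(11) = 0.
Build the Grundy sequence for row C with g(k) = mex{g(k−s) : s ∈ {2, 4, 6}, s ≤ k}:
k:     0  1  2  3  4  5  6  7  8
g(k):  0  0  1  1  2  2  3  3  0
So g(8) = 0.
Build the Grundy sequence for row D with g(k) = mex{g(k−s) : s ∈ {2, 7}, s ≤ k}:
k:     0  1  2  3  4  5  6  7  8  9
g(k):  0  0  1  1  0  0  1  1  2  0
So g(9) = 0.
By the Sprague-Grundy theorem, the Grundy value of a sum of independent games is the XOR of the component values.
Combined value = 0 XOR 0 XOR 0 XOR 0 = 0.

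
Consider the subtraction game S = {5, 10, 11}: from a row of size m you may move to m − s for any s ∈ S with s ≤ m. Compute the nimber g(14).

2

Grundy values for subtraction set {5, 10, 11}:
g(0) = mex{} = 0
g(1) = mex{} = 0
g(2) = mex{} = 0
g(3) = mex{} = 0
g(4) = mex{} = 0
g(5) = mex{0} = 1
g(6) = mex{0} = 1
g(7) = mex{0} = 1
g(8) = mex{0} = 1
g(9) = mex{0} = 1
g(10) = mex{0,1} = 2
g(11) = mex{0,1} = 2
g(12) = mex{0,1} = 2
g(13) = mex{0,1} = 2
g(14) = mex{0,1} = 2
So g(14) = 2.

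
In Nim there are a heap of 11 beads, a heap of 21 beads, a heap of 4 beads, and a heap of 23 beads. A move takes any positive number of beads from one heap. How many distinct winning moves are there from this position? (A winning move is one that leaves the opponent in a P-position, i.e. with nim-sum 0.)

Compute the nim-sum pairwise:
11 ^ 21 = 30
30 ^ 4 = 26
26 ^ 23 = 13
The overall nim-sum is X = 13. A heap of size p has a winning move iff p XOR X < p (reduce it to p XOR X).
  11: 11 XOR 13 = 6 < 11 — winning move (to 6).
  21: 21 XOR 13 = 24 ≥ 21 — no move.
  4: 4 XOR 13 = 9 ≥ 4 — no move.
  23: 23 XOR 13 = 26 ≥ 23 — no move.
That gives 1 winning move.

1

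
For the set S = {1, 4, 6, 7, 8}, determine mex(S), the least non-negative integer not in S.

0 is not in the set, so the mex is 0.

0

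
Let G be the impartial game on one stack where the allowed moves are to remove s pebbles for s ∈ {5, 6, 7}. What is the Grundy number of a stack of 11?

Build the Grundy sequence with g(k) = mex{g(k−s) : s ∈ {5, 6, 7}, s ≤ k}:
g(0) = mex{} = 0
g(1) = mex{} = 0
g(2) = mex{} = 0
g(3) = mex{} = 0
g(4) = mex{} = 0
g(5) = mex{0} = 1
g(6) = mex{0} = 1
g(7) = mex{0} = 1
g(8) = mex{0} = 1
g(9) = mex{0} = 1
g(10) = mex{0,1} = 2
g(11) = mex{0,1} = 2
So g(11) = 2.

2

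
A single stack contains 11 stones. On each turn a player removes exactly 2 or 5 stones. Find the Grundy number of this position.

Build the Grundy sequence with g(k) = mex{g(k−s) : s ∈ {2, 5}, s ≤ k}:
g(0) = mex{} = 0
g(1) = mex{} = 0
g(2) = mex{0} = 1
g(3) = mex{0} = 1
g(4) = mex{1} = 0
g(5) = mex{0,1} = 2
g(6) = mex{0} = 1
g(7) = mex{1,2} = 0
g(8) = mex{1} = 0
g(9) = mex{0} = 1
g(10) = mex{0,2} = 1
g(11) = mex{1} = 0
So g(11) = 0.

0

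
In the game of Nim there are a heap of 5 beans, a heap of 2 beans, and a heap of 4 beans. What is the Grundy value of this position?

3

In binary:
  101  (5)
  010  (2)
  100  (4)
  ---
  011  (3)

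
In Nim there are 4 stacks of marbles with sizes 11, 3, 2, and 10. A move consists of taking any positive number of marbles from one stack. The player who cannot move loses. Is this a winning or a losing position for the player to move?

Losing position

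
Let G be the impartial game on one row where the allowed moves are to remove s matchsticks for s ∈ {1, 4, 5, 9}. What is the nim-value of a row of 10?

0

Build the Grundy sequence with g(k) = mex{g(k−s) : s ∈ {1, 4, 5, 9}, s ≤ k}:
k:     0  1  2  3  4  5  6  7  8  9 10
g(k):  0  1  0  1  2  3  2  3  0  1  0
So g(10) = 0.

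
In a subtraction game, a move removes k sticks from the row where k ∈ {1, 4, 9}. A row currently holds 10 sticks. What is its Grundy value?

0

Grundy values for subtraction set {1, 4, 9}:
k:     0  1  2  3  4  5  6  7  8  9 10
g(k):  0  1  0  1  2  0  1  0  1  2  0
So g(10) = 0.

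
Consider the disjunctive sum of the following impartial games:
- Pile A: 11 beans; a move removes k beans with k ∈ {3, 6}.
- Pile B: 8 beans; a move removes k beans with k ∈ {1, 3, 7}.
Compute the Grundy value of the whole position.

For pile A, compute g(0), g(1), … with moves {3, 6}:
k:     0  1  2  3  4  5  6  7  8  9 10 11
g(k):  0  0  0  1  1  1  2  2  2  0  0  0
So g(11) = 0.
Build the Grundy sequence for pile B with g(k) = mex{g(k−s) : s ∈ {1, 3, 7}, s ≤ k}:
k:     0  1  2  3  4  5  6  7  8
g(k):  0  1  0  1  0  1  0  1  0
So g(8) = 0.
By the Sprague-Grundy theorem, the Grundy value of a sum of independent games is the XOR of the component values.
Combined value = 0 ⊕ 0 = 0.

0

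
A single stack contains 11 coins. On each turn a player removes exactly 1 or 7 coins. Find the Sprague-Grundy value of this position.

1

Build the Grundy sequence with g(k) = mex{g(k−s) : s ∈ {1, 7}, s ≤ k}:
k:     0  1  2  3  4  5  6  7  8  9 10 11
g(k):  0  1  0  1  0  1  0  1  0  1  0  1
So g(11) = 1.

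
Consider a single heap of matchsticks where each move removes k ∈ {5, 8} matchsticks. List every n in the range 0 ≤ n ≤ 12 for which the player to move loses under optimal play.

Build the Grundy sequence with g(k) = mex{g(k−s) : s ∈ {5, 8}, s ≤ k}:
k:     0  1  2  3  4  5  6  7  8  9 10 11 12
g(k):  0  0  0  0  0  1  1  1  1  1  2  2  2
The P-positions (g = 0) in 0..12 are 0, 1, 2, 3, 4.

0, 1, 2, 3, 4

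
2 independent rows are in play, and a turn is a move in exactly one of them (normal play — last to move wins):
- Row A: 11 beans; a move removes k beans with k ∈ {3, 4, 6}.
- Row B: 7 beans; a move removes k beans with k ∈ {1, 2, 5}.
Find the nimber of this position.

Grundy values for row A (subtraction set {3, 4, 6}):
k:     0  1  2  3  4  5  6  7  8  9 10 11
g(k):  0  0  0  1  1  1  2  2  2  0  0  0
So g(11) = 0.
Grundy values for row B (subtraction set {1, 2, 5}):
g(0) = mex{} = 0
g(1) = mex{0} = 1
g(2) = mex{0,1} = 2
g(3) = mex{1,2} = 0
g(4) = mex{0,2} = 1
g(5) = mex{0,1} = 2
g(6) = mex{1,2} = 0
g(7) = mex{0,2} = 1
So g(7) = 1.
The value of a disjunctive sum is the nim-sum of the parts.
Combined value = 0 ⊕ 1 = 1.

1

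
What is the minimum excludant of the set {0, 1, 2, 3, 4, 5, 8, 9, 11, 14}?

6

The values 0, 1, 2, 3, 4, 5 are all present; 6 is the first non-negative integer missing from the set.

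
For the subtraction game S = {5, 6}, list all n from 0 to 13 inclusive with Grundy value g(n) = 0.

0, 1, 2, 3, 4, 11, 12, 13

Build the Grundy sequence with g(k) = mex{g(k−s) : s ∈ {5, 6}, s ≤ k}:
g(0) = mex{} = 0
g(1) = mex{} = 0
g(2) = mex{} = 0
g(3) = mex{} = 0
g(4) = mex{} = 0
g(5) = mex{0} = 1
g(6) = mex{0} = 1
g(7) = mex{0} = 1
g(8) = mex{0} = 1
g(9) = mex{0} = 1
g(10) = mex{0,1} = 2
g(11) = mex{1} = 0
g(12) = mex{1} = 0
g(13) = mex{1} = 0
The P-positions (g = 0) in 0..13 are 0, 1, 2, 3, 4, 11, 12, 13.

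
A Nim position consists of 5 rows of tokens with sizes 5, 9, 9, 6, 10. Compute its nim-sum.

Compute the nim-sum pairwise:
5 ^ 9 = 12
12 ^ 9 = 5
5 ^ 6 = 3
3 ^ 10 = 9

9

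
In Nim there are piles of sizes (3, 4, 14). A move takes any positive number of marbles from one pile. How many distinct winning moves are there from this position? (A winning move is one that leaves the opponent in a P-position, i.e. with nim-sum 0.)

1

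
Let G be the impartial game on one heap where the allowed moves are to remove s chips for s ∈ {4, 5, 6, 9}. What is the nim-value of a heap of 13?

0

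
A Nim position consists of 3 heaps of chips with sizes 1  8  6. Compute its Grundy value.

Bitwise XOR of the heap sizes:
  0001  (1)
  1000  (8)
  0110  (6)
  ----
  1111  (15)

15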